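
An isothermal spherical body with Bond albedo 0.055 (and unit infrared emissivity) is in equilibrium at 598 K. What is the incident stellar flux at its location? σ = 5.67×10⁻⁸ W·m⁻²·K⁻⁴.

S ≈ 30700 W/m²

(1−a)S·πr² = σ·4πr²·T⁴ ⇒ S = 4σT⁴/(1−a).
S = 4·5.67×10⁻⁸·1.279×10¹¹/0.945.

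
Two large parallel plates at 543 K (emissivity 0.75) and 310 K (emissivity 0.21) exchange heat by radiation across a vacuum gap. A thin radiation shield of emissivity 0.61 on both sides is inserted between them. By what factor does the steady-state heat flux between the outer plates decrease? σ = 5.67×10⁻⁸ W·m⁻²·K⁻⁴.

factor ≈ 1.45

Without shield: q₀ = σΔ(T⁴)/(1/ε₁+1/ε₂−1) with denominator 5.095.
With shield the two gaps are in series; the resistances add: (1/ε₁+1/ε_s−1)+(1/ε_s+1/ε₂−1) = 1.973+5.401 = 7.374.
Heat-flux ratio q₀/q = 7.374/5.095.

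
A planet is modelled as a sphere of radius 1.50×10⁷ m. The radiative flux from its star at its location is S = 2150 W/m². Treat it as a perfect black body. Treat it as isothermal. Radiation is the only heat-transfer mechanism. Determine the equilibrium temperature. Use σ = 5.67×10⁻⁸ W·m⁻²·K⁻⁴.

T ≈ 312 K

At equilibrium, absorbed power = emitted power.
Absorbing cross-section = πr² = 7.069×10¹⁴ m²; emitting surface = 4πr² = 2.827×10¹⁵ m² (ratio 4).
S·A_cross = εσ·A_surf·T⁴  ⇒  T⁴ = S/(4σ).
T⁴ = 1.00·2150/(4·5.67×10⁻⁸) = 9.480×10⁹ K⁴.
T = (9.480×10⁹)^(1/4).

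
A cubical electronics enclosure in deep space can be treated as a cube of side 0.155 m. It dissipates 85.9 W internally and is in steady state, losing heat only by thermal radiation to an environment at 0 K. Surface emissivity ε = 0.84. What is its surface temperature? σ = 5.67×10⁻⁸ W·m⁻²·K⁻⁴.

T ≈ 334 K

Steady state: internal power = radiated power, P = εσA T⁴.
Radiating area A = 6L² = 0.1442 m².
T⁴ = P/(εσA) = 85.9/(0.84·5.67×10⁻⁸·0.1442) = 1.251×10¹⁰ K⁴.
T = (1.251×10¹⁰)^(1/4).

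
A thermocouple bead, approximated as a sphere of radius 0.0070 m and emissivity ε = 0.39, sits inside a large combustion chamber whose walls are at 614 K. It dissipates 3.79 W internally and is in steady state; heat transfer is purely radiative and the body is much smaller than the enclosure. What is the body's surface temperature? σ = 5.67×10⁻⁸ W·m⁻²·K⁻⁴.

T ≈ 805 K

For a small grey body in a large enclosure, net radiated power = εσA(T⁴ − T_w⁴).
Steady state: P = εσA(T⁴ − T_w⁴) with A = 4πr² = 6.158×10⁻⁴ m².
T⁴ = P/(εσA) + T_w⁴ = 3.79/(0.39·5.67×10⁻⁸·6.158×10⁻⁴) + (614)⁴
    = 2.783×10¹¹ + 1.421×10¹¹ = 4.205×10¹¹ K⁴.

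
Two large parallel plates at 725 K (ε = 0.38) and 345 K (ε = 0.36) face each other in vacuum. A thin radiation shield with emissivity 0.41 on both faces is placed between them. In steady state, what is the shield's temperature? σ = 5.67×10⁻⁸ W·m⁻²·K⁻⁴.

T_s ≈ 620 K

In steady state the net flux on the hot side equals that on the cold side.
σ(T₁⁴−T_s⁴)/D₁ = σ(T_s⁴−T₂⁴)/D₂, with D₁ = 1/ε₁+1/ε_s−1 = 4.071, D₂ = 1/ε_s+1/ε₂−1 = 4.217.
Solve for T_s⁴: T_s⁴ = (D₂·T₁⁴ + D₁·T₂⁴)/(D₁+D₂) = 1.475×10¹¹ K⁴.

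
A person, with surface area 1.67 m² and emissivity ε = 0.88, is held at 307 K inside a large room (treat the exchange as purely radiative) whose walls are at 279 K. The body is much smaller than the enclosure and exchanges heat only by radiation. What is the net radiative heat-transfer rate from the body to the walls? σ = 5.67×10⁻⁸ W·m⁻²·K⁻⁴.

P_net ≈ 235 W

For a small grey body in a large enclosure: P_net = εσA(T_body⁴ − T_wall⁴).
A = 1.67 m²; T_body⁴ − T_wall⁴ = 8.883×10⁹ − 6.059×10⁹ = 2.824×10⁹ K⁴.
|P_net| = 0.88·5.67×10⁻⁸·1.670·2.824×10⁹.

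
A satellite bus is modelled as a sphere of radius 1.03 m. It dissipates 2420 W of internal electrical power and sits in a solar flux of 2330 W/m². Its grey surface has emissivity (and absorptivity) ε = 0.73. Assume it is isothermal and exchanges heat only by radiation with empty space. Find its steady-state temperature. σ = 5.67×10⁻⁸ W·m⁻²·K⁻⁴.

At steady state, absorbed solar power + internal power = radiated power.
Absorbed: α·S·A_cross = 0.73·2330·3.333 = 5669 W (cross-section πr²).
Total input = 5669 + 2420 = 8089 W.
Radiated: εσ·A_surf·T⁴ with A_surf = 4πr² = 13.33 m².
T⁴ = 8089/(0.73·5.67×10⁻⁸·13.33) = 1.466×10¹⁰ K⁴.

T ≈ 348 K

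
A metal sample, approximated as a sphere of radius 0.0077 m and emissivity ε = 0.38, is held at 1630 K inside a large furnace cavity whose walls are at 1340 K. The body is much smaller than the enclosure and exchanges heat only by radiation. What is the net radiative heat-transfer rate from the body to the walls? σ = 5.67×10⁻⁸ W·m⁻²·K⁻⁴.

P_net ≈ 61.6 W

For a small grey body in a large enclosure: P_net = εσA(T_body⁴ − T_wall⁴).
A = 4πr² = 7.451×10⁻⁴ m²; T_body⁴ − T_wall⁴ = 7.059×10¹² − 3.224×10¹² = 3.835×10¹² K⁴.
|P_net| = 0.38·5.67×10⁻⁸·7.451×10⁻⁴·3.835×10¹².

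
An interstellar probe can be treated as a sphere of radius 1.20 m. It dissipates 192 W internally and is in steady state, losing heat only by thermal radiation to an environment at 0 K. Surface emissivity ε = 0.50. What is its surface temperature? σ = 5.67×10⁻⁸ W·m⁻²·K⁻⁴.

Steady state: internal power = radiated power, P = εσA T⁴.
Radiating area A = 4πr² = 18.10 m².
T⁴ = P/(εσA) = 192/(0.50·5.67×10⁻⁸·18.10) = 3.743×10⁸ K⁴.
T = (3.743×10⁸)^(1/4).

T ≈ 139 K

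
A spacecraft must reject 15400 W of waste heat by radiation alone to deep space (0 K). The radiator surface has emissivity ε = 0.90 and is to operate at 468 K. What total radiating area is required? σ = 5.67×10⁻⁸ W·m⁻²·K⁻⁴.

A ≈ 6.29 m²

P = εσA T⁴ ⇒ A = P/(εσT⁴).
T⁴ = 4.797×10¹⁰ K⁴.
A = 15400/(0.90 × 5.67×10⁻⁸ × 4.797×10¹⁰).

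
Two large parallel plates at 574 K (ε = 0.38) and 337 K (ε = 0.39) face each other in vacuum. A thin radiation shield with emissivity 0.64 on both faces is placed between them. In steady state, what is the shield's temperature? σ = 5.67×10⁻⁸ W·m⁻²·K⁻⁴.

In steady state the net flux on the hot side equals that on the cold side.
σ(T₁⁴−T_s⁴)/D₁ = σ(T_s⁴−T₂⁴)/D₂, with D₁ = 1/ε₁+1/ε_s−1 = 3.194, D₂ = 1/ε_s+1/ε₂−1 = 3.127.
Solve for T_s⁴: T_s⁴ = (D₂·T₁⁴ + D₁·T₂⁴)/(D₁+D₂) = 6.022×10¹⁰ K⁴.

T_s ≈ 495 K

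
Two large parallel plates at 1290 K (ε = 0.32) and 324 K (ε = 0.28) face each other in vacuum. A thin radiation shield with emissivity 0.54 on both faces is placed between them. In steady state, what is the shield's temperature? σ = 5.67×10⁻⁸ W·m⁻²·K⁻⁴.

In steady state the net flux on the hot side equals that on the cold side.
σ(T₁⁴−T_s⁴)/D₁ = σ(T_s⁴−T₂⁴)/D₂, with D₁ = 1/ε₁+1/ε_s−1 = 3.977, D₂ = 1/ε_s+1/ε₂−1 = 4.423.
Solve for T_s⁴: T_s⁴ = (D₂·T₁⁴ + D₁·T₂⁴)/(D₁+D₂) = 1.463×10¹² K⁴.

T_s ≈ 1100 K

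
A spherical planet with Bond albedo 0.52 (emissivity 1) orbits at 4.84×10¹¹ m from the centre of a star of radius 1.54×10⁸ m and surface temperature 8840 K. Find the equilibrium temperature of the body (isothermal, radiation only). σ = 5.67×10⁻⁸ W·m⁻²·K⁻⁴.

The star's surface emits σT_*⁴; at distance d the flux is S = σT_*⁴(R_*/d)².
S = 5.67×10⁻⁸·(8840)⁴·(1.54×10⁸/4.84×10¹¹)² = 35.05 W/m².
For an isothermal sphere T⁴ = (1−a)S/(4σ) = 7.419×10⁷ K⁴.

T ≈ 92.8 K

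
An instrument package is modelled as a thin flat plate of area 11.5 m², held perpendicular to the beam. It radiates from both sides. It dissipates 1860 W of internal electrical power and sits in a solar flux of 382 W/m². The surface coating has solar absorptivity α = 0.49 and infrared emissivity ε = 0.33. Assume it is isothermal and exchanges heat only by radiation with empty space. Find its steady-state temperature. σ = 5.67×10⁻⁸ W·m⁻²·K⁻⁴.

T ≈ 311 K

At steady state, absorbed solar power + internal power = radiated power.
Absorbed: α·S·A_cross = 0.49·382·11.50 = 2153 W (cross-section A).
Total input = 2153 + 1860 = 4013 W.
Radiated: εσ·A_surf·T⁴ with A_surf = 2A = 23.00 m².
T⁴ = 4013/(0.33·5.67×10⁻⁸·23.00) = 9.324×10⁹ K⁴.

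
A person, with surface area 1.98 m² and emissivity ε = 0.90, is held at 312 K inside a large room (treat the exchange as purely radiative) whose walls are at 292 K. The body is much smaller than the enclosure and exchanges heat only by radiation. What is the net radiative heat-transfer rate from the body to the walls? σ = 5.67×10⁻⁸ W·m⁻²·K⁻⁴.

For a small grey body in a large enclosure: P_net = εσA(T_body⁴ − T_wall⁴).
A = 1.98 m²; T_body⁴ − T_wall⁴ = 9.476×10⁹ − 7.270×10⁹ = 2.206×10⁹ K⁴.
|P_net| = 0.90·5.67×10⁻⁸·1.980·2.206×10⁹.

P_net ≈ 223 W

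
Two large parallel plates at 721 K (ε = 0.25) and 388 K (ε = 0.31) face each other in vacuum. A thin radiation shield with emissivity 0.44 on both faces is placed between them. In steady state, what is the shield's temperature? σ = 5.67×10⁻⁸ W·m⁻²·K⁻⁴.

T_s ≈ 608 K

In steady state the net flux on the hot side equals that on the cold side.
σ(T₁⁴−T_s⁴)/D₁ = σ(T_s⁴−T₂⁴)/D₂, with D₁ = 1/ε₁+1/ε_s−1 = 5.273, D₂ = 1/ε_s+1/ε₂−1 = 4.499.
Solve for T_s⁴: T_s⁴ = (D₂·T₁⁴ + D₁·T₂⁴)/(D₁+D₂) = 1.366×10¹¹ K⁴.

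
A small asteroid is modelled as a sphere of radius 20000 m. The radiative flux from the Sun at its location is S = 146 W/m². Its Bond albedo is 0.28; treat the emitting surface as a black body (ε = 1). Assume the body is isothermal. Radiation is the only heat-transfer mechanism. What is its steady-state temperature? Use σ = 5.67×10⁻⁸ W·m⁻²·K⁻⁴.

At equilibrium, absorbed power = emitted power.
Absorbing cross-section = πr² = 1.257×10⁹ m²; emitting surface = 4πr² = 5.027×10⁹ m² (ratio 4).
(1−a)S·A_cross = εσ·A_surf·T⁴  ⇒  T⁴ = (1−a)S/(4σ).
T⁴ = 0.720·146/(4·5.67×10⁻⁸) = 4.635×10⁸ K⁴.
T = (4.635×10⁸)^(1/4).

T ≈ 147 K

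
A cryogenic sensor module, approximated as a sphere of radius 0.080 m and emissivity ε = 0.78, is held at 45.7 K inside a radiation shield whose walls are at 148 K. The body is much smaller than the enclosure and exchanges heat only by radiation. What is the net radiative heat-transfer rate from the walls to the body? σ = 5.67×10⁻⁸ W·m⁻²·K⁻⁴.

P_net ≈ 1.69 W

For a small grey body in a large enclosure: P_net = εσA(T_body⁴ − T_wall⁴).
A = 4πr² = 0.08042 m²; T_body⁴ − T_wall⁴ = 4.362×10⁶ − 4.798×10⁸ = -4.754×10⁸ K⁴.
|P_net| = 0.78·5.67×10⁻⁸·0.08042·4.754×10⁸.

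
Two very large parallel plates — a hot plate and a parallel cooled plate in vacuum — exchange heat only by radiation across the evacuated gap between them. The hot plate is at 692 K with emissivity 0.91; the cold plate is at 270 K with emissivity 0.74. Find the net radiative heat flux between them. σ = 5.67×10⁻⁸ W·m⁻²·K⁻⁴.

For two infinite grey parallel plates, q = σ(T₁⁴ − T₂⁴)/(1/ε₁ + 1/ε₂ − 1).
T₁⁴ − T₂⁴ = 2.293×10¹¹ − 5.314×10⁹ = 2.240×10¹¹ K⁴.
1/ε₁ + 1/ε₂ − 1 = 1.099 + 1.351 − 1 = 1.450.
q = 5.67×10⁻⁸ × 2.240×10¹¹ / 1.450.

q ≈ 8760 W/m²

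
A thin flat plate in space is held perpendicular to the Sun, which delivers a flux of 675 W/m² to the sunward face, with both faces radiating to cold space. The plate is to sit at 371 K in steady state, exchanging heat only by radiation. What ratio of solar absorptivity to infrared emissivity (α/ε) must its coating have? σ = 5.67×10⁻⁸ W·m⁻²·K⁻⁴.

Balance: αS·A = εσ·2A·T⁴ ⇒ α/ε = 2σT⁴/S.
α/ε = 2·5.67×10⁻⁸·(371)⁴/675 = 2·5.67×10⁻⁸·1.895×10¹⁰/675.

α/ε ≈ 3.18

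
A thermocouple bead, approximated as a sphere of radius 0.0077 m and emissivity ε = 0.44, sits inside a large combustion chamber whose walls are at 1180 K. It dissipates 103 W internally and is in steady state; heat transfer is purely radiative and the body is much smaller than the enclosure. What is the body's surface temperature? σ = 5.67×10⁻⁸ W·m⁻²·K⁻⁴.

T ≈ 1650 K

For a small grey body in a large enclosure, net radiated power = εσA(T⁴ − T_w⁴).
Steady state: P = εσA(T⁴ − T_w⁴) with A = 4πr² = 7.451×10⁻⁴ m².
T⁴ = P/(εσA) + T_w⁴ = 103/(0.44·5.67×10⁻⁸·7.451×10⁻⁴) + (1180)⁴
    = 5.541×10¹² + 1.939×10¹² = 7.480×10¹² K⁴.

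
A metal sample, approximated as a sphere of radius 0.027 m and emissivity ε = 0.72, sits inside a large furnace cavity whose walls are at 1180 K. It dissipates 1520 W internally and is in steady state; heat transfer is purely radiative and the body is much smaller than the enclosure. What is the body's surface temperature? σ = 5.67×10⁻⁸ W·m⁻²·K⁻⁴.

For a small grey body in a large enclosure, net radiated power = εσA(T⁴ − T_w⁴).
Steady state: P = εσA(T⁴ − T_w⁴) with A = 4πr² = 0.009161 m².
T⁴ = P/(εσA) + T_w⁴ = 1520/(0.72·5.67×10⁻⁸·0.009161) + (1180)⁴
    = 4.064×10¹² + 1.939×10¹² = 6.003×10¹² K⁴.

T ≈ 1570 K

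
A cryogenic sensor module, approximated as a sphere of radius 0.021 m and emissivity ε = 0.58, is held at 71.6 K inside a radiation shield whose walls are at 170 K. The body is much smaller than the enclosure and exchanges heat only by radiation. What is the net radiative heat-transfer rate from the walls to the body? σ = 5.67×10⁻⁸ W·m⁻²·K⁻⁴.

For a small grey body in a large enclosure: P_net = εσA(T_body⁴ − T_wall⁴).
A = 4πr² = 0.005542 m²; T_body⁴ − T_wall⁴ = 2.628×10⁷ − 8.352×10⁸ = -8.089×10⁸ K⁴.
|P_net| = 0.58·5.67×10⁻⁸·0.005542·8.089×10⁸.

P_net ≈ 0.147 W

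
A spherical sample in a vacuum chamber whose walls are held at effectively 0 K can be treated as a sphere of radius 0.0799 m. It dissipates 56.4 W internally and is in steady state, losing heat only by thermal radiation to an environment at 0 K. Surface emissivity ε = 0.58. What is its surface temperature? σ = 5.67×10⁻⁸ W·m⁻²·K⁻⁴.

Steady state: internal power = radiated power, P = εσA T⁴.
Radiating area A = 4πr² = 0.08022 m².
T⁴ = P/(εσA) = 56.4/(0.58·5.67×10⁻⁸·0.08022) = 2.138×10¹⁰ K⁴.
T = (2.138×10¹⁰)^(1/4).

T ≈ 382 K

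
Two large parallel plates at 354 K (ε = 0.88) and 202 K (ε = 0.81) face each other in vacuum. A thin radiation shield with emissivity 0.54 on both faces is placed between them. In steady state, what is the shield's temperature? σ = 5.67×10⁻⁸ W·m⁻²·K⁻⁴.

T_s ≈ 307 K

In steady state the net flux on the hot side equals that on the cold side.
σ(T₁⁴−T_s⁴)/D₁ = σ(T_s⁴−T₂⁴)/D₂, with D₁ = 1/ε₁+1/ε_s−1 = 1.988, D₂ = 1/ε_s+1/ε₂−1 = 2.086.
Solve for T_s⁴: T_s⁴ = (D₂·T₁⁴ + D₁·T₂⁴)/(D₁+D₂) = 8.854×10⁹ K⁴.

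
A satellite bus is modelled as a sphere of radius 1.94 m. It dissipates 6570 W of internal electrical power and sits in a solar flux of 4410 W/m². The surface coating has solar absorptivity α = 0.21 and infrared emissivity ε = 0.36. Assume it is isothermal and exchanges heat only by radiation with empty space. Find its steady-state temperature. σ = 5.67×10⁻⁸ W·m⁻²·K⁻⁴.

T ≈ 367 K

At steady state, absorbed solar power + internal power = radiated power.
Absorbed: α·S·A_cross = 0.21·4410·11.82 = 10950 W (cross-section πr²).
Total input = 10950 + 6570 = 17520 W.
Radiated: εσ·A_surf·T⁴ with A_surf = 4πr² = 47.29 m².
T⁴ = 17520/(0.36·5.67×10⁻⁸·47.29) = 1.815×10¹⁰ K⁴.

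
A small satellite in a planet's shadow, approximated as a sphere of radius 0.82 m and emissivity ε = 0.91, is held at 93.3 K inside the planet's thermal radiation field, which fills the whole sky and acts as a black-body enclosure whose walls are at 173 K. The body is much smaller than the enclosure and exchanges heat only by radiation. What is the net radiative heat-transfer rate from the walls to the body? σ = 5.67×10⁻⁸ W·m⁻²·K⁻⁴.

P_net ≈ 357 W

For a small grey body in a large enclosure: P_net = εσA(T_body⁴ − T_wall⁴).
A = 4πr² = 8.450 m²; T_body⁴ − T_wall⁴ = 7.578×10⁷ − 8.957×10⁸ = -8.200×10⁸ K⁴.
|P_net| = 0.91·5.67×10⁻⁸·8.450·8.200×10⁸.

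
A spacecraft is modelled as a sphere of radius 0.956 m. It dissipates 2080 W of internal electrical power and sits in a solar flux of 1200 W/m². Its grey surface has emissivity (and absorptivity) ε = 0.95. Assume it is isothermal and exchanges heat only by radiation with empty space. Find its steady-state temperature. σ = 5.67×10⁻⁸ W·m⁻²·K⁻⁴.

T ≈ 305 K

At steady state, absorbed solar power + internal power = radiated power.
Absorbed: α·S·A_cross = 0.95·1200·2.871 = 3273 W (cross-section πr²).
Total input = 3273 + 2080 = 5353 W.
Radiated: εσ·A_surf·T⁴ with A_surf = 4πr² = 11.48 m².
T⁴ = 5353/(0.95·5.67×10⁻⁸·11.48) = 8.653×10⁹ K⁴.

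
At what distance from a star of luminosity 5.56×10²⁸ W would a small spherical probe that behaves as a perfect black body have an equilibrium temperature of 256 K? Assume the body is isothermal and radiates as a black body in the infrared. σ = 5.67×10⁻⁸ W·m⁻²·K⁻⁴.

d ≈ 2.13×10¹² m

For an isothermal black-emitting sphere, (1−a)S·πr² = σ·4πr²·T⁴ ⇒ S = 4σT⁴/(1−a).
S = 4·5.67×10⁻⁸·(256)⁴/1.00 = 974.1 W/m².
Flux falls as S = L/(4πd²), so d = √(L/(4πS)) = √(5.56×10²⁸/(4π·974.1)).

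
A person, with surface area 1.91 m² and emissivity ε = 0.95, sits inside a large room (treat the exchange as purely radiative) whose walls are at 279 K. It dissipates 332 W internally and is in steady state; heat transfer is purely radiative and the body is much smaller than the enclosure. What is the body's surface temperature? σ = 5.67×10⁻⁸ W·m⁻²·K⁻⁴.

T ≈ 310 K

For a small grey body in a large enclosure, net radiated power = εσA(T⁴ − T_w⁴).
Steady state: P = εσA(T⁴ − T_w⁴) with A = 1.91 m².
T⁴ = P/(εσA) + T_w⁴ = 332/(0.95·5.67×10⁻⁸·1.910) + (279)⁴
    = 3.227×10⁹ + 6.059×10⁹ = 9.286×10⁹ K⁴.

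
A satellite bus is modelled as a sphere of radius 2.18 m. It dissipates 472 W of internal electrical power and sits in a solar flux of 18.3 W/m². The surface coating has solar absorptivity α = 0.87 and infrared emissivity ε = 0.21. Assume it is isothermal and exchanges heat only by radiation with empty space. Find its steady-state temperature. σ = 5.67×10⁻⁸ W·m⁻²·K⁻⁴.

T ≈ 178 K

At steady state, absorbed solar power + internal power = radiated power.
Absorbed: α·S·A_cross = 0.87·18.3·14.93 = 237.7 W (cross-section πr²).
Total input = 237.7 + 472 = 709.7 W.
Radiated: εσ·A_surf·T⁴ with A_surf = 4πr² = 59.72 m².
T⁴ = 709.7/(0.21·5.67×10⁻⁸·59.72) = 9.980×10⁸ K⁴.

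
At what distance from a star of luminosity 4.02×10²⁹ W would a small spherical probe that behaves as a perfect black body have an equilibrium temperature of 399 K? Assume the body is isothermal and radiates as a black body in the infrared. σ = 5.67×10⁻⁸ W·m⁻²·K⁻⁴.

For an isothermal black-emitting sphere, (1−a)S·πr² = σ·4πr²·T⁴ ⇒ S = 4σT⁴/(1−a).
S = 4·5.67×10⁻⁸·(399)⁴/1.00 = 5748 W/m².
Flux falls as S = L/(4πd²), so d = √(L/(4πS)) = √(4.02×10²⁹/(4π·5748)).

d ≈ 2.36×10¹² m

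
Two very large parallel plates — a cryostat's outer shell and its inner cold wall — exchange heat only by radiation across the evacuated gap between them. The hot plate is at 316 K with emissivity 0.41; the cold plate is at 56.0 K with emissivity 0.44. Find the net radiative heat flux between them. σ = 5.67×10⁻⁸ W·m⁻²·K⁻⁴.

q ≈ 152 W/m²

For two infinite grey parallel plates, q = σ(T₁⁴ − T₂⁴)/(1/ε₁ + 1/ε₂ − 1).
T₁⁴ − T₂⁴ = 9.971×10⁹ − 9.834×10⁶ = 9.961×10⁹ K⁴.
1/ε₁ + 1/ε₂ − 1 = 2.439 + 2.273 − 1 = 3.712.
q = 5.67×10⁻⁸ × 9.961×10⁹ / 3.712.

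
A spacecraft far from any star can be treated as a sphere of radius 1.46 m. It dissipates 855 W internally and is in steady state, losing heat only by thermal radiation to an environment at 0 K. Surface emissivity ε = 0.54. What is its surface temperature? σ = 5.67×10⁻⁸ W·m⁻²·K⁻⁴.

Steady state: internal power = radiated power, P = εσA T⁴.
Radiating area A = 4πr² = 26.79 m².
T⁴ = P/(εσA) = 855/(0.54·5.67×10⁻⁸·26.79) = 1.042×10⁹ K⁴.
T = (1.042×10⁹)^(1/4).

T ≈ 180 K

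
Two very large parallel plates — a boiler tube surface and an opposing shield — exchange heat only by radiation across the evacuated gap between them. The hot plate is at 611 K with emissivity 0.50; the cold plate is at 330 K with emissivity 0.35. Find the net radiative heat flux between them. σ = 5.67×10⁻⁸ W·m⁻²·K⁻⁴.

q ≈ 1870 W/m²

For two infinite grey parallel plates, q = σ(T₁⁴ − T₂⁴)/(1/ε₁ + 1/ε₂ − 1).
T₁⁴ − T₂⁴ = 1.394×10¹¹ − 1.186×10¹⁰ = 1.275×10¹¹ K⁴.
1/ε₁ + 1/ε₂ − 1 = 2.000 + 2.857 − 1 = 3.857.
q = 5.67×10⁻⁸ × 1.275×10¹¹ / 3.857.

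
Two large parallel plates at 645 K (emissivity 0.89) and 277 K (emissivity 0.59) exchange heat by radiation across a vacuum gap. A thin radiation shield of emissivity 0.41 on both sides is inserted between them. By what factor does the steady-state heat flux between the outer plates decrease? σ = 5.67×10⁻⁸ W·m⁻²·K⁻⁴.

Without shield: q₀ = σΔ(T⁴)/(1/ε₁+1/ε₂−1) with denominator 1.819.
With shield the two gaps are in series; the resistances add: (1/ε₁+1/ε_s−1)+(1/ε_s+1/ε₂−1) = 2.563+3.134 = 5.697.
Heat-flux ratio q₀/q = 5.697/1.819.

factor ≈ 3.13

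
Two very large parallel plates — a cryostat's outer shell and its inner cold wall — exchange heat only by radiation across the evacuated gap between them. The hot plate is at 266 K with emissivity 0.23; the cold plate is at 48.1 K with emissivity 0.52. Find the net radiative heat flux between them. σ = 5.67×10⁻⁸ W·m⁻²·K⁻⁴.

q ≈ 53.8 W/m²

For two infinite grey parallel plates, q = σ(T₁⁴ − T₂⁴)/(1/ε₁ + 1/ε₂ − 1).
T₁⁴ − T₂⁴ = 5.006×10⁹ − 5.353×10⁶ = 5.001×10⁹ K⁴.
1/ε₁ + 1/ε₂ − 1 = 4.348 + 1.923 − 1 = 5.271.
q = 5.67×10⁻⁸ × 5.001×10⁹ / 5.271.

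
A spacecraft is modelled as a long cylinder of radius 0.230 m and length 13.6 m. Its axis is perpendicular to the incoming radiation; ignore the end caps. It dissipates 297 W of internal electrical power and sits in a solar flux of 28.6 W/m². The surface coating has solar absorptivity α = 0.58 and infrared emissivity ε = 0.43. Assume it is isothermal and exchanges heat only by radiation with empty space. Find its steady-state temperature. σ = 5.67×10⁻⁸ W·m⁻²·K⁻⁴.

At steady state, absorbed solar power + internal power = radiated power.
Absorbed: α·S·A_cross = 0.58·28.6·6.256 = 103.8 W (cross-section 2rL).
Total input = 103.8 + 297 = 400.8 W.
Radiated: εσ·A_surf·T⁴ with A_surf = 2πrL = 19.65 m².
T⁴ = 400.8/(0.43·5.67×10⁻⁸·19.65) = 8.364×10⁸ K⁴.

T ≈ 170 K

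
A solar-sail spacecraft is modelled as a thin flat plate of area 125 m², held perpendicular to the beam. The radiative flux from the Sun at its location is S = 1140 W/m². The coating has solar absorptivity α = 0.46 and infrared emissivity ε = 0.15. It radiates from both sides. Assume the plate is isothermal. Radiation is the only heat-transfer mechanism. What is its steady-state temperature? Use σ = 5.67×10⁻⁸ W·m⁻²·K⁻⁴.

T ≈ 419 K

At equilibrium, absorbed power = emitted power.
Absorbing cross-section = A = 125.0 m²; emitting surface = 2A = 250.0 m² (ratio 2).
αS·A_cross = εσ·A_surf·T⁴  ⇒  T⁴ = αS/(ε·2σ).
T⁴ = 0.460·1140/(0.15·2·5.67×10⁻⁸) = 3.083×10¹⁰ K⁴.
T = (3.083×10¹⁰)^(1/4).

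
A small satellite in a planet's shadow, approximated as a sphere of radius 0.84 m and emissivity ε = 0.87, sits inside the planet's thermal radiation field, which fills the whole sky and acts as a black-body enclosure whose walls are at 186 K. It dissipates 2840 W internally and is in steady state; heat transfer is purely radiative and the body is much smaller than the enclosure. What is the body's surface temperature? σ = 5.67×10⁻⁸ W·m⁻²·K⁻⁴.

T ≈ 296 K

For a small grey body in a large enclosure, net radiated power = εσA(T⁴ − T_w⁴).
Steady state: P = εσA(T⁴ − T_w⁴) with A = 4πr² = 8.867 m².
T⁴ = P/(εσA) + T_w⁴ = 2840/(0.87·5.67×10⁻⁸·8.867) + (186)⁴
    = 6.493×10⁹ + 1.197×10⁹ = 7.690×10⁹ K⁴.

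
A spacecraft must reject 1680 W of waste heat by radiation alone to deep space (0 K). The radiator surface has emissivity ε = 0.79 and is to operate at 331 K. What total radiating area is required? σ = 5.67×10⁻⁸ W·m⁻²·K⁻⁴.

A ≈ 3.12 m²

P = εσA T⁴ ⇒ A = P/(εσT⁴).
T⁴ = 1.200×10¹⁰ K⁴.
A = 1680/(0.79 × 5.67×10⁻⁸ × 1.200×10¹⁰).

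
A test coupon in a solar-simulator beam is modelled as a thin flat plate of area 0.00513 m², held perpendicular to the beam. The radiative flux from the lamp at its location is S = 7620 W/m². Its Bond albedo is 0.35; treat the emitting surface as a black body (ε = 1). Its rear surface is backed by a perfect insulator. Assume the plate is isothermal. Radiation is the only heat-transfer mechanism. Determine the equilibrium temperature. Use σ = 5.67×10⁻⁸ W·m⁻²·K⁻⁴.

At equilibrium, absorbed power = emitted power.
Absorbing cross-section = A = 0.005130 m²; emitting surface = A = 0.005130 m² (ratio 1).
(1−a)S·A_cross = εσ·A_surf·T⁴  ⇒  T⁴ = (1−a)S/(1σ).
T⁴ = 0.650·7620/(1·5.67×10⁻⁸) = 8.735×10¹⁰ K⁴.
T = (8.735×10¹⁰)^(1/4).

T ≈ 544 K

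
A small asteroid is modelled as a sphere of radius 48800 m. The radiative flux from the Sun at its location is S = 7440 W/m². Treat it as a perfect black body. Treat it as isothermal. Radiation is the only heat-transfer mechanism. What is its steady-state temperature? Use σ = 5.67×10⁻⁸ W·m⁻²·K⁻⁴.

T ≈ 426 K

At equilibrium, absorbed power = emitted power.
Absorbing cross-section = πr² = 7.482×10⁹ m²; emitting surface = 4πr² = 2.993×10¹⁰ m² (ratio 4).
S·A_cross = εσ·A_surf·T⁴  ⇒  T⁴ = S/(4σ).
T⁴ = 1.00·7440/(4·5.67×10⁻⁸) = 3.280×10¹⁰ K⁴.
T = (3.280×10¹⁰)^(1/4).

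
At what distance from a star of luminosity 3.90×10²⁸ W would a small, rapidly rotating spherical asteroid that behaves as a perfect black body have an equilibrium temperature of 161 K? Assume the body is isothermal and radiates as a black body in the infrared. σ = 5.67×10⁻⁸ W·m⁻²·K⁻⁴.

For an isothermal black-emitting sphere, (1−a)S·πr² = σ·4πr²·T⁴ ⇒ S = 4σT⁴/(1−a).
S = 4·5.67×10⁻⁸·(161)⁴/1.00 = 152.4 W/m².
Flux falls as S = L/(4πd²), so d = √(L/(4πS)) = √(3.90×10²⁸/(4π·152.4)).

d ≈ 4.51×10¹² m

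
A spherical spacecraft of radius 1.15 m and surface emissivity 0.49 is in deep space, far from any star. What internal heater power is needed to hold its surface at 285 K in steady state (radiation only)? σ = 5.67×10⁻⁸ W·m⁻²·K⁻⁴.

P = εσ·4πr²·T⁴.
4πr² = 16.62 m²; T⁴ = 6.598×10⁹ K⁴.
P = 0.49·5.67×10⁻⁸·16.62·6.598×10⁹.

P ≈ 3050 W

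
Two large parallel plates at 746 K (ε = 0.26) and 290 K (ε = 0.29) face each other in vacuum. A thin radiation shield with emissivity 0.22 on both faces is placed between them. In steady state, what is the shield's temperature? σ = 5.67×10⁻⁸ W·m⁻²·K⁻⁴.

In steady state the net flux on the hot side equals that on the cold side.
σ(T₁⁴−T_s⁴)/D₁ = σ(T_s⁴−T₂⁴)/D₂, with D₁ = 1/ε₁+1/ε_s−1 = 7.392, D₂ = 1/ε_s+1/ε₂−1 = 6.994.
Solve for T_s⁴: T_s⁴ = (D₂·T₁⁴ + D₁·T₂⁴)/(D₁+D₂) = 1.542×10¹¹ K⁴.

T_s ≈ 627 K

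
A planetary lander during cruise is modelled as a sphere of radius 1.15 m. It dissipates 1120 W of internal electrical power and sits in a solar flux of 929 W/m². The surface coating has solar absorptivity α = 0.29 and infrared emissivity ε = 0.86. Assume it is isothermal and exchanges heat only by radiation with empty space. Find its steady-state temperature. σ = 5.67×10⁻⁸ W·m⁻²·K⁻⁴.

At steady state, absorbed solar power + internal power = radiated power.
Absorbed: α·S·A_cross = 0.29·929·4.155 = 1119 W (cross-section πr²).
Total input = 1119 + 1120 = 2239 W.
Radiated: εσ·A_surf·T⁴ with A_surf = 4πr² = 16.62 m².
T⁴ = 2239/(0.86·5.67×10⁻⁸·16.62) = 2.763×10⁹ K⁴.

T ≈ 229 K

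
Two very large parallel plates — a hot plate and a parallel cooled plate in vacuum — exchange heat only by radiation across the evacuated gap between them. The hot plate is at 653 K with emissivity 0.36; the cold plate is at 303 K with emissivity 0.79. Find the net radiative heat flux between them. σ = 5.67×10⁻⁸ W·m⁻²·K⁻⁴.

q ≈ 3230 W/m²

For two infinite grey parallel plates, q = σ(T₁⁴ − T₂⁴)/(1/ε₁ + 1/ε₂ − 1).
T₁⁴ − T₂⁴ = 1.818×10¹¹ − 8.429×10⁹ = 1.734×10¹¹ K⁴.
1/ε₁ + 1/ε₂ − 1 = 2.778 + 1.266 − 1 = 3.044.
q = 5.67×10⁻⁸ × 1.734×10¹¹ / 3.044.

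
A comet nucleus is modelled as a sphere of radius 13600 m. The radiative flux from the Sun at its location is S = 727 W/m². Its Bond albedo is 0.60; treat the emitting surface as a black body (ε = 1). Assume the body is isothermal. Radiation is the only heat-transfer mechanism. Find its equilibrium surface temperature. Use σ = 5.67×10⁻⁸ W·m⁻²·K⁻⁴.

At equilibrium, absorbed power = emitted power.
Absorbing cross-section = πr² = 5.811×10⁸ m²; emitting surface = 4πr² = 2.324×10⁹ m² (ratio 4).
(1−a)S·A_cross = εσ·A_surf·T⁴  ⇒  T⁴ = (1−a)S/(4σ).
T⁴ = 0.400·727/(4·5.67×10⁻⁸) = 1.282×10⁹ K⁴.
T = (1.282×10⁹)^(1/4).

T ≈ 189 K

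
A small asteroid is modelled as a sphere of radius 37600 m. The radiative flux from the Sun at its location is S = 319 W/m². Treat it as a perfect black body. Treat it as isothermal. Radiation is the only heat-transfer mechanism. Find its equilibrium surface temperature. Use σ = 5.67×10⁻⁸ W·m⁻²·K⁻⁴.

T ≈ 194 K

At equilibrium, absorbed power = emitted power.
Absorbing cross-section = πr² = 4.441×10⁹ m²; emitting surface = 4πr² = 1.777×10¹⁰ m² (ratio 4).
S·A_cross = εσ·A_surf·T⁴  ⇒  T⁴ = S/(4σ).
T⁴ = 1.00·319/(4·5.67×10⁻⁸) = 1.407×10⁹ K⁴.
T = (1.407×10⁹)^(1/4).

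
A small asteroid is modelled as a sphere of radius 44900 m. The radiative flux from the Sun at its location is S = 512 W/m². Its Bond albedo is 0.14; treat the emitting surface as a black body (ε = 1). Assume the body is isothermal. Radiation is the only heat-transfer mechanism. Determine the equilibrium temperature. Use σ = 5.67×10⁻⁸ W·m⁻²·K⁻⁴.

At equilibrium, absorbed power = emitted power.
Absorbing cross-section = πr² = 6.333×10⁹ m²; emitting surface = 4πr² = 2.533×10¹⁰ m² (ratio 4).
(1−a)S·A_cross = εσ·A_surf·T⁴  ⇒  T⁴ = (1−a)S/(4σ).
T⁴ = 0.860·512/(4·5.67×10⁻⁸) = 1.941×10⁹ K⁴.
T = (1.941×10⁹)^(1/4).

T ≈ 210 K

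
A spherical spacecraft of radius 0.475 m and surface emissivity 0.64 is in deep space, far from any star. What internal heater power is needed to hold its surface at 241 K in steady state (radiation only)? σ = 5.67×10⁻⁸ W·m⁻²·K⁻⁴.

P ≈ 347 W

P = εσ·4πr²·T⁴.
4πr² = 2.835 m²; T⁴ = 3.373×10⁹ K⁴.
P = 0.64·5.67×10⁻⁸·2.835·3.373×10⁹.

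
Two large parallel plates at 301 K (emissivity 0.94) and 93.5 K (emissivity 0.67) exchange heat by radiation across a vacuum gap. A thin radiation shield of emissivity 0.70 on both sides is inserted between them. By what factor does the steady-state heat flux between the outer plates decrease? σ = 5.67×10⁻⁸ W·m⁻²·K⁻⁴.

Without shield: q₀ = σΔ(T⁴)/(1/ε₁+1/ε₂−1) with denominator 1.556.
With shield the two gaps are in series; the resistances add: (1/ε₁+1/ε_s−1)+(1/ε_s+1/ε₂−1) = 1.492+1.921 = 3.414.
Heat-flux ratio q₀/q = 3.414/1.556.

factor ≈ 2.19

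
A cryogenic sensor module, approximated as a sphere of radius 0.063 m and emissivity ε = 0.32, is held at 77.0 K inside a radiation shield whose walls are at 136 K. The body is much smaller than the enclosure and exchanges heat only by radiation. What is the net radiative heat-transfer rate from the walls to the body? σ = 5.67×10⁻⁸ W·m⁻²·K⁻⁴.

For a small grey body in a large enclosure: P_net = εσA(T_body⁴ − T_wall⁴).
A = 4πr² = 0.04988 m²; T_body⁴ − T_wall⁴ = 3.515×10⁷ − 3.421×10⁸ = -3.069×10⁸ K⁴.
|P_net| = 0.32·5.67×10⁻⁸·0.04988·3.069×10⁸.

P_net ≈ 0.278 W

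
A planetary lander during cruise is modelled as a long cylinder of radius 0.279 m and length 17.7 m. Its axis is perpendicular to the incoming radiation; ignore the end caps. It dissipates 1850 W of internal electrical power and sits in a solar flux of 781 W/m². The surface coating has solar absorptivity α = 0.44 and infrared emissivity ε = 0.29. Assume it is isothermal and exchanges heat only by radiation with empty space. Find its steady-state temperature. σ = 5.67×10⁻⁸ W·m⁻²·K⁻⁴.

T ≈ 318 K

At steady state, absorbed solar power + internal power = radiated power.
Absorbed: α·S·A_cross = 0.44·781·9.877 = 3394 W (cross-section 2rL).
Total input = 3394 + 1850 = 5244 W.
Radiated: εσ·A_surf·T⁴ with A_surf = 2πrL = 31.03 m².
T⁴ = 5244/(0.29·5.67×10⁻⁸·31.03) = 1.028×10¹⁰ K⁴.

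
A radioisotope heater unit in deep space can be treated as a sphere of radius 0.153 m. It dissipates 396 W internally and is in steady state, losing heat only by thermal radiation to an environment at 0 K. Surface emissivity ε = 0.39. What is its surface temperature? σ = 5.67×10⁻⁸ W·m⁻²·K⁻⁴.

Steady state: internal power = radiated power, P = εσA T⁴.
Radiating area A = 4πr² = 0.2942 m².
T⁴ = P/(εσA) = 396/(0.39·5.67×10⁻⁸·0.2942) = 6.088×10¹⁰ K⁴.
T = (6.088×10¹⁰)^(1/4).

T ≈ 497 K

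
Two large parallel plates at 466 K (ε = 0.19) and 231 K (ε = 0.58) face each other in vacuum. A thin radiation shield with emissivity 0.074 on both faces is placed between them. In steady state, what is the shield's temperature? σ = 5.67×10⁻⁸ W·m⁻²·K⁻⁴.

In steady state the net flux on the hot side equals that on the cold side.
σ(T₁⁴−T_s⁴)/D₁ = σ(T_s⁴−T₂⁴)/D₂, with D₁ = 1/ε₁+1/ε_s−1 = 17.78, D₂ = 1/ε_s+1/ε₂−1 = 14.24.
Solve for T_s⁴: T_s⁴ = (D₂·T₁⁴ + D₁·T₂⁴)/(D₁+D₂) = 2.255×10¹⁰ K⁴.

T_s ≈ 388 K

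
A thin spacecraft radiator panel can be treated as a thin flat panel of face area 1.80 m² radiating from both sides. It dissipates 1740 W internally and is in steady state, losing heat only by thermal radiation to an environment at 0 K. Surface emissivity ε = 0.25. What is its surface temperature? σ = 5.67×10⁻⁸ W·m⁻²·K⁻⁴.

Steady state: internal power = radiated power, P = εσA T⁴.
Radiating area A = 2·1.80 = 3.600 m².
T⁴ = P/(εσA) = 1740/(0.25·5.67×10⁻⁸·3.600) = 3.410×10¹⁰ K⁴.
T = (3.410×10¹⁰)^(1/4).

T ≈ 430 K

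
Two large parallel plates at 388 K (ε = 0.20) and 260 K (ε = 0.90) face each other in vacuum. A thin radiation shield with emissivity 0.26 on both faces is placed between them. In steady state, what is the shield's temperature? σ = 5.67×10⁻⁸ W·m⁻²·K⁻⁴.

T_s ≈ 321 K

In steady state the net flux on the hot side equals that on the cold side.
σ(T₁⁴−T_s⁴)/D₁ = σ(T_s⁴−T₂⁴)/D₂, with D₁ = 1/ε₁+1/ε_s−1 = 7.846, D₂ = 1/ε_s+1/ε₂−1 = 3.957.
Solve for T_s⁴: T_s⁴ = (D₂·T₁⁴ + D₁·T₂⁴)/(D₁+D₂) = 1.064×10¹⁰ K⁴.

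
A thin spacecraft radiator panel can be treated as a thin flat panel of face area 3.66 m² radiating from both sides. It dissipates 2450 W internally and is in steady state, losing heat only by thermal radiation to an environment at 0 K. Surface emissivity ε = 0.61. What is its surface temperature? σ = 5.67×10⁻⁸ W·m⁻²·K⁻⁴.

T ≈ 314 K

Steady state: internal power = radiated power, P = εσA T⁴.
Radiating area A = 2·3.66 = 7.320 m².
T⁴ = P/(εσA) = 2450/(0.61·5.67×10⁻⁸·7.320) = 9.677×10⁹ K⁴.
T = (9.677×10⁹)^(1/4).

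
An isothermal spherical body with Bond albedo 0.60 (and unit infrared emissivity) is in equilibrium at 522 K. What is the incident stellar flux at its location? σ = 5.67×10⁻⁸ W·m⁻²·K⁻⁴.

S ≈ 42100 W/m²

(1−a)S·πr² = σ·4πr²·T⁴ ⇒ S = 4σT⁴/(1−a).
S = 4·5.67×10⁻⁸·7.425×10¹⁰/0.400.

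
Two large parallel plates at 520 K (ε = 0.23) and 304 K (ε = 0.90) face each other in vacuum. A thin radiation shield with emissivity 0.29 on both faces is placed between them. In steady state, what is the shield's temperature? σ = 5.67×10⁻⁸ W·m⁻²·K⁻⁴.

In steady state the net flux on the hot side equals that on the cold side.
σ(T₁⁴−T_s⁴)/D₁ = σ(T_s⁴−T₂⁴)/D₂, with D₁ = 1/ε₁+1/ε_s−1 = 6.796, D₂ = 1/ε_s+1/ε₂−1 = 3.559.
Solve for T_s⁴: T_s⁴ = (D₂·T₁⁴ + D₁·T₂⁴)/(D₁+D₂) = 3.074×10¹⁰ K⁴.

T_s ≈ 419 K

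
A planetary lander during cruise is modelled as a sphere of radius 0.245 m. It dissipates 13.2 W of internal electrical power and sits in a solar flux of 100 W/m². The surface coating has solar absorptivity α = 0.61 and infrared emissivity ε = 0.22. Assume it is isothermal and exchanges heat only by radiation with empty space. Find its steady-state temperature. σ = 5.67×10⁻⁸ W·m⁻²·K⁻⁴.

At steady state, absorbed solar power + internal power = radiated power.
Absorbed: α·S·A_cross = 0.61·100·0.1886 = 11.50 W (cross-section πr²).
Total input = 11.50 + 13.2 = 24.70 W.
Radiated: εσ·A_surf·T⁴ with A_surf = 4πr² = 0.7543 m².
T⁴ = 24.70/(0.22·5.67×10⁻⁸·0.7543) = 2.625×10⁹ K⁴.

T ≈ 226 K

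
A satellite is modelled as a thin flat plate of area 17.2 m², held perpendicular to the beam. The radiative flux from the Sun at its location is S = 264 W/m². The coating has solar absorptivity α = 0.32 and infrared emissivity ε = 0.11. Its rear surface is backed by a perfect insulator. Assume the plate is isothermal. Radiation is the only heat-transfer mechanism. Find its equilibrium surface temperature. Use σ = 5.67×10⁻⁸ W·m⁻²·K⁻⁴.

At equilibrium, absorbed power = emitted power.
Absorbing cross-section = A = 17.20 m²; emitting surface = A = 17.20 m² (ratio 1).
αS·A_cross = εσ·A_surf·T⁴  ⇒  T⁴ = αS/(ε·1σ).
T⁴ = 0.320·264/(0.11·1·5.67×10⁻⁸) = 1.354×10¹⁰ K⁴.
T = (1.354×10¹⁰)^(1/4).

T ≈ 341 K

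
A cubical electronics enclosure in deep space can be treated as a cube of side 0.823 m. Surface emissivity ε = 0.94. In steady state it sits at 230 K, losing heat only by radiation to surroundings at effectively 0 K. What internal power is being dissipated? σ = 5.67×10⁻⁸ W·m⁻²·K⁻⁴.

P ≈ 606 W

Steady state: P = εσA T⁴.
A = 6L² = 4.064 m²; T⁴ = (230)⁴ = 2.798×10⁹ K⁴.
P = 0.94 × 5.67×10⁻⁸ × 4.064 × 2.798×10⁹.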